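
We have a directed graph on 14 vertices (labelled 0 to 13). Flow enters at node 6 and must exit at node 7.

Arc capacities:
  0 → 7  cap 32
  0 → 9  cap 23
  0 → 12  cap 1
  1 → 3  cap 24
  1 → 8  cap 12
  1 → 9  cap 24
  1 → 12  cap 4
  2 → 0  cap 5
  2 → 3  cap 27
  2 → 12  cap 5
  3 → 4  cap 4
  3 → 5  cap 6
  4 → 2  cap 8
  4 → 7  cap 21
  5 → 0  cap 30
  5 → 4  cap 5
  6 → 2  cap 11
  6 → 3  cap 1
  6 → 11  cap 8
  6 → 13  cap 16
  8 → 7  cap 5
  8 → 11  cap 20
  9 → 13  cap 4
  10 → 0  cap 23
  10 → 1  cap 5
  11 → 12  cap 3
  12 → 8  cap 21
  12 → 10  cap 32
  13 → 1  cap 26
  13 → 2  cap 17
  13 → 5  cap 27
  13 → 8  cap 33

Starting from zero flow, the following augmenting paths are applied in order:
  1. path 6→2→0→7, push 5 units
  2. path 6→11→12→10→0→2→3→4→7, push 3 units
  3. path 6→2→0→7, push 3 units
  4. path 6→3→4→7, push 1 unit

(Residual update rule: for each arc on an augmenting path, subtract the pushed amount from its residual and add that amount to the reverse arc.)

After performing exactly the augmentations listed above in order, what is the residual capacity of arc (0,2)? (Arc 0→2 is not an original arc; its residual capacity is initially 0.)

after path 1 (6→2→0→7, push 5): res(0,2)=5
after path 2 (6→11→12→10→0→2→3→4→7, push 3): res(0,2)=2
after path 3 (6→2→0→7, push 3): res(0,2)=5
after path 4 (6→3→4→7, push 1): res(0,2)=5

Residual capacity of (0,2): 5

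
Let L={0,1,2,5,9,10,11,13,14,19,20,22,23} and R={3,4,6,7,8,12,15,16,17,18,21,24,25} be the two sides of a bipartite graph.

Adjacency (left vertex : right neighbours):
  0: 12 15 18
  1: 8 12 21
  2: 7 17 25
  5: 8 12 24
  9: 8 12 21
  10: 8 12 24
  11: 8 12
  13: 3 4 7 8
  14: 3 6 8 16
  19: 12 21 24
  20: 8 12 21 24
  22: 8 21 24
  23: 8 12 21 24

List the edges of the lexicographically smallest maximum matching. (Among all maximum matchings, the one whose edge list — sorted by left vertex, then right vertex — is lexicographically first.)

|M| = 8 (so the lex-smallest maximum matching has 8 edges)
process left vertices in ascending order; for each, take the smallest-labelled available neighbour that still permits 8 edges overall, or leave it unmatched if none does
lex-smallest matching: {0-15, 1-8, 2-7, 5-12, 9-21, 10-24, 13-3, 14-6}

Lex-smallest maximum matching: {(0,15), (1,8), (2,7), (5,12), (9,21), (10,24), (13,3), (14,6)}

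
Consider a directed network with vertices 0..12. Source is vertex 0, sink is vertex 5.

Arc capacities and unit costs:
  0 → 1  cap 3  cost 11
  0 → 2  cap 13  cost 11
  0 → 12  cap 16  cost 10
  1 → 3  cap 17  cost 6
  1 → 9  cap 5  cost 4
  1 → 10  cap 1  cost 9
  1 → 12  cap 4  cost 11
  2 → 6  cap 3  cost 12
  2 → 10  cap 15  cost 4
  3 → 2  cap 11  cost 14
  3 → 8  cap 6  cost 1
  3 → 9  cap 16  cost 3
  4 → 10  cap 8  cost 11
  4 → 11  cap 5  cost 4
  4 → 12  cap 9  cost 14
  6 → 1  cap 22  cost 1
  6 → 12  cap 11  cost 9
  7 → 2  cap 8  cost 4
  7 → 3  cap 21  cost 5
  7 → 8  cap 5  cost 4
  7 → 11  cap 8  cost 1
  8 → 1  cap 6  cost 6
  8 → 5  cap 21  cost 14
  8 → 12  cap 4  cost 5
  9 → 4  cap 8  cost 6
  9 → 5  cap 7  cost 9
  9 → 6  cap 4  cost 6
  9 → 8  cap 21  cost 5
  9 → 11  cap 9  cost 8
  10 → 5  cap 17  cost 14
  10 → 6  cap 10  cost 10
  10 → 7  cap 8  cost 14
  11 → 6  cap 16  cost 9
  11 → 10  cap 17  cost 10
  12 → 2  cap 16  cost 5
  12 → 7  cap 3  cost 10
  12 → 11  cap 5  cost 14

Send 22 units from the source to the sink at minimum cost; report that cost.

shortest-cost path #1: 0→1→9→5 push 3 @ unit cost 24 (adds 72)
shortest-cost path #2: 0→2→10→5 push 13 @ unit cost 29 (adds 377)
shortest-cost path #3: 0→12→2→10→5 push 2 @ unit cost 33 (adds 66)
shortest-cost path #4: 0→12→7→3→9→5 push 3 @ unit cost 37 (adds 111)
shortest-cost path #5: 0→12→2→6→1→9→5 push 1 @ unit cost 41 (adds 41)
total cost = 667

Minimum cost for 22 units: 667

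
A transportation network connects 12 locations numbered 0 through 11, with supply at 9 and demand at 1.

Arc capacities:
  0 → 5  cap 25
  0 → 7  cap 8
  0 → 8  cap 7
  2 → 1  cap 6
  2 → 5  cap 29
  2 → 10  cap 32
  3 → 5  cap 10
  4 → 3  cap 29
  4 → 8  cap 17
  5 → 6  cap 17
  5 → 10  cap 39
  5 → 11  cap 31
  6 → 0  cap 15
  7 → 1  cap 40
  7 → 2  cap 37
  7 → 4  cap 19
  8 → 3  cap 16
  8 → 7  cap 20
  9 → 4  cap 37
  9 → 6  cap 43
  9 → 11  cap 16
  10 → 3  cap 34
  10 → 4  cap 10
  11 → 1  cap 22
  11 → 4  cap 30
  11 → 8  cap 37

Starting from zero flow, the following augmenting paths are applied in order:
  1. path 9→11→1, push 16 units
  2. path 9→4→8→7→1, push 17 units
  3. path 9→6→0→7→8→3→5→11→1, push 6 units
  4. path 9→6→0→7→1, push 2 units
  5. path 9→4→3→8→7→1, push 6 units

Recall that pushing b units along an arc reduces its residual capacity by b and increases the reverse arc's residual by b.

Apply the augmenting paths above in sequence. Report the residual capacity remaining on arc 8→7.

after path 1 (9→11→1, push 16): res(8,7)=20
after path 2 (9→4→8→7→1, push 17): res(8,7)=3
after path 3 (9→6→0→7→8→3→5→11→1, push 6): res(8,7)=9
after path 4 (9→6→0→7→1, push 2): res(8,7)=9
after path 5 (9→4→3→8→7→1, push 6): res(8,7)=3

Residual capacity of (8,7): 3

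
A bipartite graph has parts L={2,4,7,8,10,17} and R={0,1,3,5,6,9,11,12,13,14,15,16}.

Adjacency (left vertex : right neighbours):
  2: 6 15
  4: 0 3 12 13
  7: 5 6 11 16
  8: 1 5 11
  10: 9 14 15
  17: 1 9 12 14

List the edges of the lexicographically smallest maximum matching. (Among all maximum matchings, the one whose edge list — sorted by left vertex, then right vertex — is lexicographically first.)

|M| = 6 (so the lex-smallest maximum matching has 6 edges)
process left vertices in ascending order; for each, take the smallest-labelled available neighbour that still permits 6 edges overall, or leave it unmatched if none does
lex-smallest matching: {2-6, 4-0, 7-5, 8-1, 10-9, 17-12}

Lex-smallest maximum matching: {(2,6), (4,0), (7,5), (8,1), (10,9), (17,12)}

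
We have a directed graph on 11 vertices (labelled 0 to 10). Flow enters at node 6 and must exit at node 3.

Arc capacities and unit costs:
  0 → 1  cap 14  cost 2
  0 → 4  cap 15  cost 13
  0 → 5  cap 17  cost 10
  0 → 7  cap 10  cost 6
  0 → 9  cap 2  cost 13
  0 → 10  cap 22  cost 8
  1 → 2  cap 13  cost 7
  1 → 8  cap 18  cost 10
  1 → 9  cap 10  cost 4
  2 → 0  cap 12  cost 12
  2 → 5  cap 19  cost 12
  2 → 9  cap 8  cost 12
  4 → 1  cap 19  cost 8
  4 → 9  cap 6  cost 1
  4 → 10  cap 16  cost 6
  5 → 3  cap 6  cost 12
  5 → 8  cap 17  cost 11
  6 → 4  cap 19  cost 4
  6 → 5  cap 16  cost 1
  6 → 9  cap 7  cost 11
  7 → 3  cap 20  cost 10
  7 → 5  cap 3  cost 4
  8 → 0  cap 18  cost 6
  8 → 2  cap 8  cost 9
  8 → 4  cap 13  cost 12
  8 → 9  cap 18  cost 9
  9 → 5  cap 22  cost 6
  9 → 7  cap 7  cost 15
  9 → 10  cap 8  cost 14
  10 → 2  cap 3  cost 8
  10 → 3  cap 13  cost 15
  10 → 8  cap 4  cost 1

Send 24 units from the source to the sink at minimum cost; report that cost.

shortest-cost path #1: 6→5→3 push 6 @ unit cost 13 (adds 78)
shortest-cost path #2: 6→4→10→3 push 13 @ unit cost 25 (adds 325)
shortest-cost path #3: 6→4→9→7→3 push 5 @ unit cost 30 (adds 150)
total cost = 553

Minimum cost for 24 units: 553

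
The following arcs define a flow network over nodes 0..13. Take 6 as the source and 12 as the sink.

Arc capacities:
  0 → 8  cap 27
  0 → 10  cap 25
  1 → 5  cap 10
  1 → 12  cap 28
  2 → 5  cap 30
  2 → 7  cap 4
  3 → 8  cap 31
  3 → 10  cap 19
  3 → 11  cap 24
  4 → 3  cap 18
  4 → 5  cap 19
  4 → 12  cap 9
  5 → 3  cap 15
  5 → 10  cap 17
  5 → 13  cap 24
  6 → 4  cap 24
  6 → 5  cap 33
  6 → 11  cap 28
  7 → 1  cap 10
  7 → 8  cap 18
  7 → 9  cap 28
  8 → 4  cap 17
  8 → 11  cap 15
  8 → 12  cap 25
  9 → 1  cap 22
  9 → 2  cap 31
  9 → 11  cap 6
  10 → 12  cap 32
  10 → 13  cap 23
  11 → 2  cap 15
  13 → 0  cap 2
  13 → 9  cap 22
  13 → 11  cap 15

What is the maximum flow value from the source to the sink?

augment #1: 6→4→12 bottleneck 9, total now 9
augment #2: 6→5→10→12 bottleneck 17, total now 26
augment #3: 6→4→3→8→12 bottleneck 15, total now 41
augment #4: 6→5→3→8→12 bottleneck 10, total now 51
augment #5: 6→5→3→10→12 bottleneck 5, total now 56
augment #6: 6→5→13→0→10→12 bottleneck 1, total now 57
augment #7: 6→11→2→7→1→12 bottleneck 4, total now 61
augment #8: 6→11→2→5→13→0→10→12 bottleneck 1, total now 62
augment #9: 6→11→2→5→13→9→1→12 bottleneck 10, total now 72

Maximum flow value: 72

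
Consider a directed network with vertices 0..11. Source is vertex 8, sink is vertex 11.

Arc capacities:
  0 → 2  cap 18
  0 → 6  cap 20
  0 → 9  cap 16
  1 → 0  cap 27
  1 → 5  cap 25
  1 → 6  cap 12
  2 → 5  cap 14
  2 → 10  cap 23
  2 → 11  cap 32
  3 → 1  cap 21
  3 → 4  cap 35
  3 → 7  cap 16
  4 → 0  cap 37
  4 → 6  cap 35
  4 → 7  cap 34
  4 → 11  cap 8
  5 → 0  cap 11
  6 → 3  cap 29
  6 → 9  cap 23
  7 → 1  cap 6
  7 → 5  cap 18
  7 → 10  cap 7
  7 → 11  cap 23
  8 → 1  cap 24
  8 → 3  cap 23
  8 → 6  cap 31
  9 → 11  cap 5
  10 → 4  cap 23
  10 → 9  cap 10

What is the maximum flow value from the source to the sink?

augment #1: 8→3→4→11 bottleneck 8, total now 8
augment #2: 8→3→7→11 bottleneck 15, total now 23
augment #3: 8→6→9→11 bottleneck 5, total now 28
augment #4: 8→1→0→2→11 bottleneck 18, total now 46
augment #5: 8→6→3→7→11 bottleneck 1, total now 47
augment #6: 8→6→3→4→7→11 bottleneck 7, total now 54

Maximum flow value: 54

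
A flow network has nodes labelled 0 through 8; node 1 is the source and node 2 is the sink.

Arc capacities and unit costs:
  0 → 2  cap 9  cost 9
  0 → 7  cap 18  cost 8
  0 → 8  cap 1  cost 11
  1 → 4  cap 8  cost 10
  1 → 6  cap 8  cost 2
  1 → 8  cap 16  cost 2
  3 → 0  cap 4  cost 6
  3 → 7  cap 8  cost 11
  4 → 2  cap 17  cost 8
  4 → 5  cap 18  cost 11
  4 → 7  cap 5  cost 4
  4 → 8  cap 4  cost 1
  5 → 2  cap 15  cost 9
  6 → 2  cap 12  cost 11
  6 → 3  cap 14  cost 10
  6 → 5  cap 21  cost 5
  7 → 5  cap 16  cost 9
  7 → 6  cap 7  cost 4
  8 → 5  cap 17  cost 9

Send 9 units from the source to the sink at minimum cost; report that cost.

Minimum cost for 9 units: 122

shortest-cost path #1: 1→6→2 push 8 @ unit cost 13 (adds 104)
shortest-cost path #2: 1→4→2 push 1 @ unit cost 18 (adds 18)
total cost = 122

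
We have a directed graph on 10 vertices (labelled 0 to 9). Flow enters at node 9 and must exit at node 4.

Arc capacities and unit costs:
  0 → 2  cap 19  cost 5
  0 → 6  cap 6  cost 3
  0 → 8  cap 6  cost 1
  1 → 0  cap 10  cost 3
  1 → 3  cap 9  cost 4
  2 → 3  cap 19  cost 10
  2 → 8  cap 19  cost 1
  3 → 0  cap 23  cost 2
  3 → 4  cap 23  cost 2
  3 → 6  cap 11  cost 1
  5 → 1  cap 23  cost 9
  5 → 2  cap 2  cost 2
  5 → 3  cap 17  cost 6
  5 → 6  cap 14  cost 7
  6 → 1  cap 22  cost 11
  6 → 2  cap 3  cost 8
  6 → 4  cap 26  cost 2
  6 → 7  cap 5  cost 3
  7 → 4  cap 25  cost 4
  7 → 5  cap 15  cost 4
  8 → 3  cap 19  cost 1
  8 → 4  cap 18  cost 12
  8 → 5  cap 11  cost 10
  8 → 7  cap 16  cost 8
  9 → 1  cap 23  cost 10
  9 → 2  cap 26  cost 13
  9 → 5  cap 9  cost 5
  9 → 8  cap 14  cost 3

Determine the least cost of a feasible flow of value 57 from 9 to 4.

Minimum cost for 57 units: 916

shortest-cost path #1: 9→8→3→4 push 14 @ unit cost 6 (adds 84)
shortest-cost path #2: 9→5→2→8→3→4 push 2 @ unit cost 11 (adds 22)
shortest-cost path #3: 9→5→3→4 push 7 @ unit cost 13 (adds 91)
shortest-cost path #4: 9→1→3→6→4 push 9 @ unit cost 17 (adds 153)
shortest-cost path #5: 9→1→0→6→4 push 6 @ unit cost 18 (adds 108)
shortest-cost path #6: 9→2→8→3→6→4 push 2 @ unit cost 18 (adds 36)
shortest-cost path #7: 9→2→8→3→5→6→4 push 1 @ unit cost 18 (adds 18)
shortest-cost path #8: 9→2→5→6→4 push 2 @ unit cost 20 (adds 40)
shortest-cost path #9: 9→2→3→5→6→4 push 6 @ unit cost 26 (adds 156)
shortest-cost path #10: 9→2→8→4 push 8 @ unit cost 26 (adds 208)
total cost = 916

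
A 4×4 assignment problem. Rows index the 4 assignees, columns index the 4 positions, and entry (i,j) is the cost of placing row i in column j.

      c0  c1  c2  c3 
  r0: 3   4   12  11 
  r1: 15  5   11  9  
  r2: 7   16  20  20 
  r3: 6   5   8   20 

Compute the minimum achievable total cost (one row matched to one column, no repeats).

optimal assignment: row0→col1 (cost 4), row1→col3 (cost 9), row2→col0 (cost 7), row3→col2 (cost 8)
total = 4 + 9 + 7 + 8 = 28

Minimum assignment cost: 28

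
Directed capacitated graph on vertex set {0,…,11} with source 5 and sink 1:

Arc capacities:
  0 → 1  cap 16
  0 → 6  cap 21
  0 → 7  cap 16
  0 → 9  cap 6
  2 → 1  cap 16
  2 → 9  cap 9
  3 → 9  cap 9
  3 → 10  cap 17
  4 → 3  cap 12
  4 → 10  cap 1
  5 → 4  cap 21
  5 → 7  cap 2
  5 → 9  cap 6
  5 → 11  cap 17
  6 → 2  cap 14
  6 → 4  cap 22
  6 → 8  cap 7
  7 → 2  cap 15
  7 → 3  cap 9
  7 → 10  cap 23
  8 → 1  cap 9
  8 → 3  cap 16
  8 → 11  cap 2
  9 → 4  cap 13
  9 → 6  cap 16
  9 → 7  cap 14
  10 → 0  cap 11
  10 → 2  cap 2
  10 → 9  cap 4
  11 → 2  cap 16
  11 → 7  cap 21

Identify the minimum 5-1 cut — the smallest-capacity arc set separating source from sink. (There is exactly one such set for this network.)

augment #1: 5→7→2→1 push 2
augment #2: 5→11→2→1 push 14
augment #3: 5→4→10→0→1 push 1
augment #4: 5→9→6→8→1 push 6
augment #5: 5→4→3→10→0→1 push 10
augment #6: 5→4→3→9→6→8→1 push 1
max flow = 34; residual-reachable set from 5 gives S-side
cut edges (S→T): {(2,1), (6,8), (10,0)} total cap 34

Min-cut arcs: {(2,1), (6,8), (10,0)} (total capacity 34)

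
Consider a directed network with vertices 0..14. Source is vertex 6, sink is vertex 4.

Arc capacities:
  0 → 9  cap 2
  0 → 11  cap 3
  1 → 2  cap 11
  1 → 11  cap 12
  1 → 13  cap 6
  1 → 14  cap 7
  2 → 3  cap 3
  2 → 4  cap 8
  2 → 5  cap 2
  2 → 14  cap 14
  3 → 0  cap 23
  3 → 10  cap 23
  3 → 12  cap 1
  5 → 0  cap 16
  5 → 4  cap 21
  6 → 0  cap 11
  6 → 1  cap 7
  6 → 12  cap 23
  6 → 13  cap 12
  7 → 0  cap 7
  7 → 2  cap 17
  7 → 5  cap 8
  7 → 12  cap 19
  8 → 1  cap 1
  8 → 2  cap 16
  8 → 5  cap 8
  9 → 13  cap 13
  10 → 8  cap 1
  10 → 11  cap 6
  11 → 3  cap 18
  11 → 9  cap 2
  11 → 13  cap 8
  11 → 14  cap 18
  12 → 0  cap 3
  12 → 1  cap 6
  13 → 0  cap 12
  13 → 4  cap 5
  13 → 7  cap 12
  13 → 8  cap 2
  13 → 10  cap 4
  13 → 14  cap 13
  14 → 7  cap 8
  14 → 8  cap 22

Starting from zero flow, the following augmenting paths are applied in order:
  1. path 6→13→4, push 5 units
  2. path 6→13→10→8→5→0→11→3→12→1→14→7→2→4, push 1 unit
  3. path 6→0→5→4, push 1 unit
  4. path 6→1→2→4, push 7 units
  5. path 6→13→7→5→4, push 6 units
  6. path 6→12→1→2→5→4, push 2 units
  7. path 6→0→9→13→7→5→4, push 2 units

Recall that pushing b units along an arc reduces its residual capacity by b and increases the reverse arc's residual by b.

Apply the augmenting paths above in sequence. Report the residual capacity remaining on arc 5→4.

Residual capacity of (5,4): 10

after path 1 (6→13→4, push 5): res(5,4)=21
after path 2 (6→13→10→8→5→0→11→3→12→1→14→7→2→4, push 1): res(5,4)=21
after path 3 (6→0→5→4, push 1): res(5,4)=20
after path 4 (6→1→2→4, push 7): res(5,4)=20
after path 5 (6→13→7→5→4, push 6): res(5,4)=14
after path 6 (6→12→1→2→5→4, push 2): res(5,4)=12
after path 7 (6→0→9→13→7→5→4, push 2): res(5,4)=10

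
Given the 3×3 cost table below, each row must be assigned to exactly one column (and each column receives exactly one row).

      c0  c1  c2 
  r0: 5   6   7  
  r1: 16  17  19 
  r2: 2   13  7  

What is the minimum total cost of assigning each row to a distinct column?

Minimum assignment cost: 26

optimal assignment: row0→col2 (cost 7), row1→col1 (cost 17), row2→col0 (cost 2)
total = 7 + 17 + 2 = 26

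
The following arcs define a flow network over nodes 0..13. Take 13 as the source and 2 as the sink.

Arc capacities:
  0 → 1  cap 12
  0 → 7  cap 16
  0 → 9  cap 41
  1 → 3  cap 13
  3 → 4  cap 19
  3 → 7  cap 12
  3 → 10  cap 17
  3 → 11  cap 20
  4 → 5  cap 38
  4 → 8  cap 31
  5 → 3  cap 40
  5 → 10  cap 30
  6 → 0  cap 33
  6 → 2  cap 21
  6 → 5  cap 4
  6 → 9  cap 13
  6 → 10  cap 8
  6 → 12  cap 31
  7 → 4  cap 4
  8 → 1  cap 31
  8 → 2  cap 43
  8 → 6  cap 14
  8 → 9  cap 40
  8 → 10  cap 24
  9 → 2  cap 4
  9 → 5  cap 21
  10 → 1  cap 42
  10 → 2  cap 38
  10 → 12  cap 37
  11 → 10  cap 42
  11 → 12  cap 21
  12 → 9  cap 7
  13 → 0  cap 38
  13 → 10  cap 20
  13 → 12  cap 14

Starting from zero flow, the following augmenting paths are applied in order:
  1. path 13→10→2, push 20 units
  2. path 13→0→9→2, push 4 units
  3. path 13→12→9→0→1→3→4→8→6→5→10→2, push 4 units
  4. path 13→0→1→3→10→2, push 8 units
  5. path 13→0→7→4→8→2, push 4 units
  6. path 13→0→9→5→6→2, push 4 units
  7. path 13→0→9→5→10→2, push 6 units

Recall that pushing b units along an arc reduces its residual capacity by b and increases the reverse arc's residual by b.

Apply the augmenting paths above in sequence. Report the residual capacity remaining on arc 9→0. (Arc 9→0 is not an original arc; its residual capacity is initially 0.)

after path 1 (13→10→2, push 20): res(9,0)=0
after path 2 (13→0→9→2, push 4): res(9,0)=4
after path 3 (13→12→9→0→1→3→4→8→6→5→10→2, push 4): res(9,0)=0
after path 4 (13→0→1→3→10→2, push 8): res(9,0)=0
after path 5 (13→0→7→4→8→2, push 4): res(9,0)=0
after path 6 (13→0→9→5→6→2, push 4): res(9,0)=4
after path 7 (13→0→9→5→10→2, push 6): res(9,0)=10

Residual capacity of (9,0): 10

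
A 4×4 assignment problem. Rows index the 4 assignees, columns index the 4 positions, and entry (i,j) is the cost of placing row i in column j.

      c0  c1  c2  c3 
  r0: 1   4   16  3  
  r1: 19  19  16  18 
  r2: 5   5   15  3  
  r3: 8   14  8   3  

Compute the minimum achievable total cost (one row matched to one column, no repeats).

optimal assignment: row0→col0 (cost 1), row1→col2 (cost 16), row2→col1 (cost 5), row3→col3 (cost 3)
total = 1 + 16 + 5 + 3 = 25

Minimum assignment cost: 25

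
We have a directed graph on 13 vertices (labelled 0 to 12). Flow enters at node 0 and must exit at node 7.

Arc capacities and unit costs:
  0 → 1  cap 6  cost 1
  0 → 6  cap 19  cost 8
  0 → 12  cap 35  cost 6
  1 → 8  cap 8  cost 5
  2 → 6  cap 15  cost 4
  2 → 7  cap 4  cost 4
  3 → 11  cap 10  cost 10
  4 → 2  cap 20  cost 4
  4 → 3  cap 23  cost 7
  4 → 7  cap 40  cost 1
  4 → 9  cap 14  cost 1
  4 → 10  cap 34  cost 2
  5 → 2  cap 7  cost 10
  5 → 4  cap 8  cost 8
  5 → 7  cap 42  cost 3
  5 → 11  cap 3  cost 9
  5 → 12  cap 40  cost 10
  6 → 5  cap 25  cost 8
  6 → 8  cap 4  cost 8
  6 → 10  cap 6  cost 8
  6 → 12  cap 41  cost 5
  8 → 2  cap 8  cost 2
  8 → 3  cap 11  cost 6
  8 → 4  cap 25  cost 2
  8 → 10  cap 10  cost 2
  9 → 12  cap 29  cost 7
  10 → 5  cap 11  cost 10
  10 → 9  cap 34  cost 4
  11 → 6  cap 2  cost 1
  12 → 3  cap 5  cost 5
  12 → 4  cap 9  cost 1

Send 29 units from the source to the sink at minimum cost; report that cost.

shortest-cost path #1: 0→12→4→7 push 9 @ unit cost 8 (adds 72)
shortest-cost path #2: 0→1→8→4→7 push 6 @ unit cost 9 (adds 54)
shortest-cost path #3: 0→6→8→4→7 push 4 @ unit cost 19 (adds 76)
shortest-cost path #4: 0→6→5→7 push 10 @ unit cost 19 (adds 190)
total cost = 392

Minimum cost for 29 units: 392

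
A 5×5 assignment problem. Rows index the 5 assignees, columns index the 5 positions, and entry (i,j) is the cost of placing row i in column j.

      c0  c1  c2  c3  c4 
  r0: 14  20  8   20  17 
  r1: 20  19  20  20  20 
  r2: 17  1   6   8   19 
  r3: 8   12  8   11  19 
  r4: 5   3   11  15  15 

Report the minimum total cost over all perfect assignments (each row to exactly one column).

optimal assignment: row0→col2 (cost 8), row1→col4 (cost 20), row2→col1 (cost 1), row3→col3 (cost 11), row4→col0 (cost 5)
total = 8 + 20 + 1 + 11 + 5 = 45

Minimum assignment cost: 45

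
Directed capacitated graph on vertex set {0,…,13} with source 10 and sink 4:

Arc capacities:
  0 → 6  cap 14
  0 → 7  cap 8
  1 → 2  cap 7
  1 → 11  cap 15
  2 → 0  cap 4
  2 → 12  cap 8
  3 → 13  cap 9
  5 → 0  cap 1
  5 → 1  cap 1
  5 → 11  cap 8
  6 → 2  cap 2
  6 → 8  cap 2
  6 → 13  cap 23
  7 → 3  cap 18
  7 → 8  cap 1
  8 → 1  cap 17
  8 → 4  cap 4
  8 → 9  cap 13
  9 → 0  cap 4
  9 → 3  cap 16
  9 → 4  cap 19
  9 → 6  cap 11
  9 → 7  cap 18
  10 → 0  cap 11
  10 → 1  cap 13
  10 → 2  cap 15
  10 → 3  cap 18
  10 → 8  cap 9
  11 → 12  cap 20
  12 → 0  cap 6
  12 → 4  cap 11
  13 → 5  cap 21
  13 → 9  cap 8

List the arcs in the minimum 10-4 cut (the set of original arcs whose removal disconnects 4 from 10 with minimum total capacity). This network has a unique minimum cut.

augment #1: 10→8→4 push 4
augment #2: 10→2→12→4 push 8
augment #3: 10→8→9→4 push 5
augment #4: 10→1→11→12→4 push 3
augment #5: 10→3→13→9→4 push 8
augment #6: 10→0→6→8→9→4 push 2
augment #7: 10→0→7→8→9→4 push 1
max flow = 31; residual-reachable set from 10 gives S-side
cut edges (S→T): {(6,8), (7,8), (10,8), (12,4), (13,9)} total cap 31

Min-cut arcs: {(6,8), (7,8), (10,8), (12,4), (13,9)} (total capacity 31)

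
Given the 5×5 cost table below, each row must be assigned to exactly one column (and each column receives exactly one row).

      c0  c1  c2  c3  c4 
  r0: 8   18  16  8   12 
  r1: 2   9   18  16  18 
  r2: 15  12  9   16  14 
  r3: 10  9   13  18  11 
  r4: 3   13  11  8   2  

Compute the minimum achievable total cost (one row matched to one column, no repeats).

optimal assignment: row0→col3 (cost 8), row1→col0 (cost 2), row2→col2 (cost 9), row3→col1 (cost 9), row4→col4 (cost 2)
total = 8 + 2 + 9 + 9 + 2 = 30

Minimum assignment cost: 30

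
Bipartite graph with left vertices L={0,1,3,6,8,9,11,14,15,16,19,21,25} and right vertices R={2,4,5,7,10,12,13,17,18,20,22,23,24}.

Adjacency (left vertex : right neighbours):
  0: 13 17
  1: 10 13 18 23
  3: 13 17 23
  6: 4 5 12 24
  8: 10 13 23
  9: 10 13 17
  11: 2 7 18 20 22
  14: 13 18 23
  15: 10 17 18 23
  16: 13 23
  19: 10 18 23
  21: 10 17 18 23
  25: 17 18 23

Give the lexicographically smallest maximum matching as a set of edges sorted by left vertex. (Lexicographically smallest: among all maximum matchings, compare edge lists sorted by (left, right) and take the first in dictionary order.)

|M| = 7 (so the lex-smallest maximum matching has 7 edges)
process left vertices in ascending order; for each, take the smallest-labelled available neighbour that still permits 7 edges overall, or leave it unmatched if none does
lex-smallest matching: {0-13, 1-10, 3-17, 6-4, 8-23, 11-2, 14-18}

Lex-smallest maximum matching: {(0,13), (1,10), (3,17), (6,4), (8,23), (11,2), (14,18)}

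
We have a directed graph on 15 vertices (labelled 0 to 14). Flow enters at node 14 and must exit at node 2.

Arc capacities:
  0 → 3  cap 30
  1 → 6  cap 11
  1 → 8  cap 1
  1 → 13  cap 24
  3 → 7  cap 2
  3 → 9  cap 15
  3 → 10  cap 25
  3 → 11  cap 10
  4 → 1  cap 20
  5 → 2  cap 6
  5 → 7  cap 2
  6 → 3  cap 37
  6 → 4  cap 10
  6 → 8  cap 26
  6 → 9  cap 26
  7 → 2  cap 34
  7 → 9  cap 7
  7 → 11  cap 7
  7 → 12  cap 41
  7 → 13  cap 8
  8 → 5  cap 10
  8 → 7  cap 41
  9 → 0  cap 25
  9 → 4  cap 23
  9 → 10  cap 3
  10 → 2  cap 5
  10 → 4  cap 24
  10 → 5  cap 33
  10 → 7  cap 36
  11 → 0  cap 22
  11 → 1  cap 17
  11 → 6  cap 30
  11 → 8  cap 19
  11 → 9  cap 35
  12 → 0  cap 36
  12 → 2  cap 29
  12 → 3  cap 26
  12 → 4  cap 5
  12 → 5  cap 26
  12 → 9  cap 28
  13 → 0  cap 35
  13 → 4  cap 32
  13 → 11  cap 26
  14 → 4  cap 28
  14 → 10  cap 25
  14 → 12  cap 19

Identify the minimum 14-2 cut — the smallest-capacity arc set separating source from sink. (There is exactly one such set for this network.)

Min-cut arcs: {(4,1), (14,10), (14,12)} (total capacity 64)

augment #1: 14→10→2 push 5
augment #2: 14→12→2 push 19
augment #3: 14→10→5→2 push 6
augment #4: 14→10→7→2 push 14
augment #5: 14→4→1→8→7→2 push 1
augment #6: 14→4→1→6→3→7→2 push 2
augment #7: 14→4→1→6→8→7→2 push 9
augment #8: 14→4→1→13→11→8→7→2 push 8
max flow = 64; residual-reachable set from 14 gives S-side
cut edges (S→T): {(4,1), (14,10), (14,12)} total cap 64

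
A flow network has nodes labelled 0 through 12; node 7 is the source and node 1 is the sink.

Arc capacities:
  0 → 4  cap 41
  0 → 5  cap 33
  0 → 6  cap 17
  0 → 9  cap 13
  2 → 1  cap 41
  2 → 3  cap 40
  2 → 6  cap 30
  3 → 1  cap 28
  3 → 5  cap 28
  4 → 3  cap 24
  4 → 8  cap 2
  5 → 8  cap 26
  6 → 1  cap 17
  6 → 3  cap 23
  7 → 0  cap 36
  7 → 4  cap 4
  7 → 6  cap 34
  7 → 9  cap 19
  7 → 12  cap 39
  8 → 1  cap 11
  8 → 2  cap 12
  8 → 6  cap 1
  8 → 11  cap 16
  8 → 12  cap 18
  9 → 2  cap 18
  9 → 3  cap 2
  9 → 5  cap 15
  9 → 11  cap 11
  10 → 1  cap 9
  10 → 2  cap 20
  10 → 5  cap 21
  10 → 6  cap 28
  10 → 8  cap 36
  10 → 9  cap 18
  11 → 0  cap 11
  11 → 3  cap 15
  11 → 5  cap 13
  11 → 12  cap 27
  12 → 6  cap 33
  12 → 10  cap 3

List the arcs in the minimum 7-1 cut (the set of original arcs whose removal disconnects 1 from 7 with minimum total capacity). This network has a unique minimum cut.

augment #1: 7→6→1 push 17
augment #2: 7→4→3→1 push 4
augment #3: 7→6→3→1 push 17
augment #4: 7→9→2→1 push 18
augment #5: 7→9→3→1 push 1
augment #6: 7→12→10→1 push 3
augment #7: 7→0→4→3→1 push 6
augment #8: 7→0→4→8→1 push 2
augment #9: 7→0→5→8→1 push 9
augment #10: 7→0→5→8→2→1 push 12
max flow = 89; residual-reachable set from 7 gives S-side
cut edges (S→T): {(3,1), (6,1), (8,1), (8,2), (9,2), (12,10)} total cap 89

Min-cut arcs: {(3,1), (6,1), (8,1), (8,2), (9,2), (12,10)} (total capacity 89)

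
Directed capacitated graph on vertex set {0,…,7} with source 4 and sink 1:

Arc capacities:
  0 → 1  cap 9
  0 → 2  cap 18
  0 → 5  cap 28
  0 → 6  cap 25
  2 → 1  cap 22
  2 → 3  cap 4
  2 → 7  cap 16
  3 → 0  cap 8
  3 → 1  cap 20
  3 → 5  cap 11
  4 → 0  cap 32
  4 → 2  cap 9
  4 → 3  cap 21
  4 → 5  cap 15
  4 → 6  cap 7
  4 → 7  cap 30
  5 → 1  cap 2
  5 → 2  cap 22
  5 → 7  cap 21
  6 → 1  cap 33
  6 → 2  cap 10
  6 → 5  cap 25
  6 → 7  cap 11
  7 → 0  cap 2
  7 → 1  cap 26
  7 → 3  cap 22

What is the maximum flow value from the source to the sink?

Maximum flow value: 111

augment #1: 4→0→1 bottleneck 9, total now 9
augment #2: 4→2→1 bottleneck 9, total now 18
augment #3: 4→3→1 bottleneck 20, total now 38
augment #4: 4→5→1 bottleneck 2, total now 40
augment #5: 4→6→1 bottleneck 7, total now 47
augment #6: 4→7→1 bottleneck 26, total now 73
augment #7: 4→0→2→1 bottleneck 13, total now 86
augment #8: 4→0→6→1 bottleneck 10, total now 96
augment #9: 4→3→0→6→1 bottleneck 1, total now 97
augment #10: 4→7→0→6→1 bottleneck 2, total now 99
augment #11: 4→5→2→0→6→1 bottleneck 12, total now 111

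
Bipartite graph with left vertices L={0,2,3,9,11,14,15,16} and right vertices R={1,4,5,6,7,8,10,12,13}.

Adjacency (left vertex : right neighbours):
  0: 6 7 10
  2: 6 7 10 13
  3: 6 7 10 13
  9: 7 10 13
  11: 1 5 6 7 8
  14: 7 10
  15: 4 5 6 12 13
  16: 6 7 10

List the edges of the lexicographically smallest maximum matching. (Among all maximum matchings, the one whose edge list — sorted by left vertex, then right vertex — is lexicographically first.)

|M| = 6 (so the lex-smallest maximum matching has 6 edges)
process left vertices in ascending order; for each, take the smallest-labelled available neighbour that still permits 6 edges overall, or leave it unmatched if none does
lex-smallest matching: {0-6, 2-7, 3-10, 9-13, 11-1, 15-4}

Lex-smallest maximum matching: {(0,6), (2,7), (3,10), (9,13), (11,1), (15,4)}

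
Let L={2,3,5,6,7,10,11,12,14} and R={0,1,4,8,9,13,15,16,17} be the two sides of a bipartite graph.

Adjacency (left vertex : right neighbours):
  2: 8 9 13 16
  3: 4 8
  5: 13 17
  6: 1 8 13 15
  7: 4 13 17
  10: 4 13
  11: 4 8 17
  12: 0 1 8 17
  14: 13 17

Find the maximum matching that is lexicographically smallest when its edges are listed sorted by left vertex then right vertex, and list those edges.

|M| = 7 (so the lex-smallest maximum matching has 7 edges)
process left vertices in ascending order; for each, take the smallest-labelled available neighbour that still permits 7 edges overall, or leave it unmatched if none does
lex-smallest matching: {2-9, 3-4, 5-13, 6-1, 7-17, 11-8, 12-0}

Lex-smallest maximum matching: {(2,9), (3,4), (5,13), (6,1), (7,17), (11,8), (12,0)}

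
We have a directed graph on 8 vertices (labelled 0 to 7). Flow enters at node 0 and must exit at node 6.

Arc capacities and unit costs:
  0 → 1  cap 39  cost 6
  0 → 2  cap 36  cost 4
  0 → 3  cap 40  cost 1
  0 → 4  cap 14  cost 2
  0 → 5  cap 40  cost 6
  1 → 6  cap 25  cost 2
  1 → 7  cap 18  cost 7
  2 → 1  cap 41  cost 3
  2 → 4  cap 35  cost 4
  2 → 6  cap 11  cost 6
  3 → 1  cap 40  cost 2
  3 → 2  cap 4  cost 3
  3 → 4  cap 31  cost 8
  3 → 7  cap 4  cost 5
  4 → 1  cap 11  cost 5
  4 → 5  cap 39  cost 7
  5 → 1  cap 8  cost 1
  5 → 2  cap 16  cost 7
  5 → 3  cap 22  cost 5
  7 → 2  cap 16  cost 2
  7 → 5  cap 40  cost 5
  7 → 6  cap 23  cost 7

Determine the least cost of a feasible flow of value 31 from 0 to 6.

Minimum cost for 31 units: 185

shortest-cost path #1: 0→3→1→6 push 25 @ unit cost 5 (adds 125)
shortest-cost path #2: 0→2→6 push 6 @ unit cost 10 (adds 60)
total cost = 185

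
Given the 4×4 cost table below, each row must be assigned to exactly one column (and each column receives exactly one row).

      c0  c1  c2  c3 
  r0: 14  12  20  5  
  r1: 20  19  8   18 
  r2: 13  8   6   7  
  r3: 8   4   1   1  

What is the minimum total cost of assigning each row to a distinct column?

Minimum assignment cost: 29

optimal assignment: row0→col3 (cost 5), row1→col2 (cost 8), row2→col1 (cost 8), row3→col0 (cost 8)
total = 5 + 8 + 8 + 8 = 29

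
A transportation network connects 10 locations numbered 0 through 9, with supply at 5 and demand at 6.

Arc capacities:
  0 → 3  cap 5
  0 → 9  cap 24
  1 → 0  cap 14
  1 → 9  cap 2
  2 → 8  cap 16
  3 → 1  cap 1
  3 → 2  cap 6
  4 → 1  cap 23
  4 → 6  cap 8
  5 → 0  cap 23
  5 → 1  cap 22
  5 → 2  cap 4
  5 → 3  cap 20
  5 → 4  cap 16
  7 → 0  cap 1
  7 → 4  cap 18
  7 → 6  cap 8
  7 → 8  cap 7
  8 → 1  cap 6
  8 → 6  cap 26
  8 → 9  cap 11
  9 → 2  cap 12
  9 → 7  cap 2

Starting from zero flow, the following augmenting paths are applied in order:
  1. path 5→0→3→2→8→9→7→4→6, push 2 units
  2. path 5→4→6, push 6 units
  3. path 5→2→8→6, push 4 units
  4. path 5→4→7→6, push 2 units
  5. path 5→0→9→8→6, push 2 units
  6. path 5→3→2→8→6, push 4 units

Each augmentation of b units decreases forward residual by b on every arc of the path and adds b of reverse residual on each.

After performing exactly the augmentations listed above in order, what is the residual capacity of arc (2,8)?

Residual capacity of (2,8): 6

after path 1 (5→0→3→2→8→9→7→4→6, push 2): res(2,8)=14
after path 2 (5→4→6, push 6): res(2,8)=14
after path 3 (5→2→8→6, push 4): res(2,8)=10
after path 4 (5→4→7→6, push 2): res(2,8)=10
after path 5 (5→0→9→8→6, push 2): res(2,8)=10
after path 6 (5→3→2→8→6, push 4): res(2,8)=6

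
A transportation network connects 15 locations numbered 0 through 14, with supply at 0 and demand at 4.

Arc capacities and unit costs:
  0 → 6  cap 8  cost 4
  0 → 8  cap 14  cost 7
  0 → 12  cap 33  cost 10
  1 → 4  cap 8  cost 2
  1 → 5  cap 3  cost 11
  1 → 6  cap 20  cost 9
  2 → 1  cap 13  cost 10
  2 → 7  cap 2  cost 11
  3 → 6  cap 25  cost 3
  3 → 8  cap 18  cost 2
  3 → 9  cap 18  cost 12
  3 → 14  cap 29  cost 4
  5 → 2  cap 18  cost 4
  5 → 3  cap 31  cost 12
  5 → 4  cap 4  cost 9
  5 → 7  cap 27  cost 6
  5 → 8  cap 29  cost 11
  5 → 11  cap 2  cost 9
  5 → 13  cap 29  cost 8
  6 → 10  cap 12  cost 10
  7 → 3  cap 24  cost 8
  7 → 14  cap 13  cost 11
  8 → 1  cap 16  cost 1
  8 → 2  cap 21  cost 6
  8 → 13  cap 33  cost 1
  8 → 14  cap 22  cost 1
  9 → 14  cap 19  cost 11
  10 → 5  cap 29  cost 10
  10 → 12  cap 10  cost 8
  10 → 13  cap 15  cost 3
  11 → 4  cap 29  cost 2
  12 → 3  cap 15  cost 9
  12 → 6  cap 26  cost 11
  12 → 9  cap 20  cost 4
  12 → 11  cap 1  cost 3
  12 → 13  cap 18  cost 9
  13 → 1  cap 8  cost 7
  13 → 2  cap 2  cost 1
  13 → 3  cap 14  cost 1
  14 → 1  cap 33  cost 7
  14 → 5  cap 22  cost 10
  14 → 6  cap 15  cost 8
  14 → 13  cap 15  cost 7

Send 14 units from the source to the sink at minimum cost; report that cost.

shortest-cost path #1: 0→8→1→4 push 8 @ unit cost 10 (adds 80)
shortest-cost path #2: 0→12→11→4 push 1 @ unit cost 15 (adds 15)
shortest-cost path #3: 0→8→14→5→4 push 4 @ unit cost 27 (adds 108)
shortest-cost path #4: 0→8→14→5→11→4 push 1 @ unit cost 29 (adds 29)
total cost = 232

Minimum cost for 14 units: 232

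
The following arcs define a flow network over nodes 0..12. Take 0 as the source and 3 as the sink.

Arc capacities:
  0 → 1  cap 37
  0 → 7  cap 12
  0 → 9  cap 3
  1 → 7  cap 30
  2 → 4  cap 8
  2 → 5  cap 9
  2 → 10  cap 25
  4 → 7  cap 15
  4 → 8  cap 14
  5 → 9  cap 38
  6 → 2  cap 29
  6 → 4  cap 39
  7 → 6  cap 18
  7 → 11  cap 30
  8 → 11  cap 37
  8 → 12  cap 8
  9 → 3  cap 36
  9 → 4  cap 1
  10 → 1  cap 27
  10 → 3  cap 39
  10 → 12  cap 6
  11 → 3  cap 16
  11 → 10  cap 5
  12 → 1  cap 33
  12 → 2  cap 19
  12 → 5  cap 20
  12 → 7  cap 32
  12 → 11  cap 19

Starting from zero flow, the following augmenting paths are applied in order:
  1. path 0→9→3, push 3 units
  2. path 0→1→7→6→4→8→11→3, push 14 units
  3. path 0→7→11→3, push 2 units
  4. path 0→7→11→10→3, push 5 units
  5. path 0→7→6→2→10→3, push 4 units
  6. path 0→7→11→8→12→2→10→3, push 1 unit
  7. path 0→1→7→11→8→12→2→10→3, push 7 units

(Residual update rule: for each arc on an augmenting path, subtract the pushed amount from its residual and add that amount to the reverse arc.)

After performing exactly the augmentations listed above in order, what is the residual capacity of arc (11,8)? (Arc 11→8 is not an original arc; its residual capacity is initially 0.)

Residual capacity of (11,8): 6

after path 1 (0→9→3, push 3): res(11,8)=0
after path 2 (0→1→7→6→4→8→11→3, push 14): res(11,8)=14
after path 3 (0→7→11→3, push 2): res(11,8)=14
after path 4 (0→7→11→10→3, push 5): res(11,8)=14
after path 5 (0→7→6→2→10→3, push 4): res(11,8)=14
after path 6 (0→7→11→8→12→2→10→3, push 1): res(11,8)=13
after path 7 (0→1→7→11→8→12→2→10→3, push 7): res(11,8)=6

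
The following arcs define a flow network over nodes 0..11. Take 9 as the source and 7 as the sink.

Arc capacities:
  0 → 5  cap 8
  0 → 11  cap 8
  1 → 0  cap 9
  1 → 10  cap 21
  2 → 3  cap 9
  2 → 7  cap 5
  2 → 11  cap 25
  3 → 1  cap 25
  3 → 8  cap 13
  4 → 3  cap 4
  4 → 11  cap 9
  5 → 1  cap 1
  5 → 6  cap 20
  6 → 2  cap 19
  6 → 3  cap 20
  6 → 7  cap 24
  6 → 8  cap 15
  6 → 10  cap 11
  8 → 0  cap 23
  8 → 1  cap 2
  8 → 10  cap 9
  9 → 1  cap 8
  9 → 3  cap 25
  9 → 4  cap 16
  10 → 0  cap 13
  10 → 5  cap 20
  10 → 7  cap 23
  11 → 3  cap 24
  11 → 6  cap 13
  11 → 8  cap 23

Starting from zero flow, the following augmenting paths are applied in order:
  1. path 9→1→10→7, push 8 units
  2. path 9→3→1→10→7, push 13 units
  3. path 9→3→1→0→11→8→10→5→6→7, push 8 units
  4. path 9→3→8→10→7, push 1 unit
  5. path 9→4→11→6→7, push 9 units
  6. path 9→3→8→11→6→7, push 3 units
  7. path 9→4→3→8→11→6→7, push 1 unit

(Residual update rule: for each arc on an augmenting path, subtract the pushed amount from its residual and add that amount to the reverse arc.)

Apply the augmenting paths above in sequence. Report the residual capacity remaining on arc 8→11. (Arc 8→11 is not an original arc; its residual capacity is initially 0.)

after path 1 (9→1→10→7, push 8): res(8,11)=0
after path 2 (9→3→1→10→7, push 13): res(8,11)=0
after path 3 (9→3→1→0→11→8→10→5→6→7, push 8): res(8,11)=8
after path 4 (9→3→8→10→7, push 1): res(8,11)=8
after path 5 (9→4→11→6→7, push 9): res(8,11)=8
after path 6 (9→3→8→11→6→7, push 3): res(8,11)=5
after path 7 (9→4→3→8→11→6→7, push 1): res(8,11)=4

Residual capacity of (8,11): 4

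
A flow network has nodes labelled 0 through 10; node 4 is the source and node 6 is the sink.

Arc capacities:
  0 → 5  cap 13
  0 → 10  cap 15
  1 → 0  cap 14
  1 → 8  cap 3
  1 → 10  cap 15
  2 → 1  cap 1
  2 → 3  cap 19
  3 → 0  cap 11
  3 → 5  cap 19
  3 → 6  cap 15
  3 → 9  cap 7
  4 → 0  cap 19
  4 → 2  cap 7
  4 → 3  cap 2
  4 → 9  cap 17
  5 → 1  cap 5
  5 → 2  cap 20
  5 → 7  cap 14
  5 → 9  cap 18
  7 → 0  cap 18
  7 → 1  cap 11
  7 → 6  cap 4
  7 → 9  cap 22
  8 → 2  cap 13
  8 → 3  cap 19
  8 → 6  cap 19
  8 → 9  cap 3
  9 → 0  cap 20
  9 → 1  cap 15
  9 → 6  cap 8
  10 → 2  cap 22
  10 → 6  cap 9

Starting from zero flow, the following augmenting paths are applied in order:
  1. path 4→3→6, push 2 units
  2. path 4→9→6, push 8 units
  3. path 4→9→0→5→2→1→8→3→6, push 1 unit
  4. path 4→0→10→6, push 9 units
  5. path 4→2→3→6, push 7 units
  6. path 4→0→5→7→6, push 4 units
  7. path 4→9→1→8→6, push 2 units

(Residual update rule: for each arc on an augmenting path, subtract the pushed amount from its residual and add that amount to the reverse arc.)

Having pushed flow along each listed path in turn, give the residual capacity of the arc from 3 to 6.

after path 1 (4→3→6, push 2): res(3,6)=13
after path 2 (4→9→6, push 8): res(3,6)=13
after path 3 (4→9→0→5→2→1→8→3→6, push 1): res(3,6)=12
after path 4 (4→0→10→6, push 9): res(3,6)=12
after path 5 (4→2→3→6, push 7): res(3,6)=5
after path 6 (4→0→5→7→6, push 4): res(3,6)=5
after path 7 (4→9→1→8→6, push 2): res(3,6)=5

Residual capacity of (3,6): 5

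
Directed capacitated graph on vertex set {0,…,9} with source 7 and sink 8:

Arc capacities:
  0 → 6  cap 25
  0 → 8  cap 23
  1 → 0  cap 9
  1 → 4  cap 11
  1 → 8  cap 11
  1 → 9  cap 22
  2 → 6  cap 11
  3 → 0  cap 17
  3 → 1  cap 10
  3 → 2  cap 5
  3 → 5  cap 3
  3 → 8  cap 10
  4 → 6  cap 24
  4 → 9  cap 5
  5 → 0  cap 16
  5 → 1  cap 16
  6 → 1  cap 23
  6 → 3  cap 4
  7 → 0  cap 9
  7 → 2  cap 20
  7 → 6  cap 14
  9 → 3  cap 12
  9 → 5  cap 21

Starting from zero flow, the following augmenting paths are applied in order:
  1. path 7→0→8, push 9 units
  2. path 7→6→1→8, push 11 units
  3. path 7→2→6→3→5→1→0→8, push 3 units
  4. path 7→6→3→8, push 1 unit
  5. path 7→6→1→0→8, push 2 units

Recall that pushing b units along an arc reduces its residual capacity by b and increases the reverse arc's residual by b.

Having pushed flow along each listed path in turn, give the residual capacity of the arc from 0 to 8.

Residual capacity of (0,8): 9

after path 1 (7→0→8, push 9): res(0,8)=14
after path 2 (7→6→1→8, push 11): res(0,8)=14
after path 3 (7→2→6→3→5→1→0→8, push 3): res(0,8)=11
after path 4 (7→6→3→8, push 1): res(0,8)=11
after path 5 (7→6→1→0→8, push 2): res(0,8)=9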